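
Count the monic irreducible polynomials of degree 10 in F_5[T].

x^(5^10) − x is the product of all monic irreducibles of degree dividing 10; Möbius inversion gives N = (1/10) Σ μ(10/d)·5^d.
Divisors of 10: 1, 2, 5, 10; μ(10/d) for each: 1, -1, -1, 1.
Σ = 5^1 − 5^2 − 5^5 + 5^10 = 9762480.
N = 9762480/10 = 976248.

976248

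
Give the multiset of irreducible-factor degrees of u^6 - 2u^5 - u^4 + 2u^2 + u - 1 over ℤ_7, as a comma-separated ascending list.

Write g(u) = u^6 - 2u^5 - u^4 + 2u^2 + u - 1.
Linear factors from roots: (u - 1), (u - 2), (u - 3), (u + 3).
Complete factorization: g(u) = (u + 3)·(u - 2)·(u - 1)·(u - 3)^3.
Factor degrees with multiplicity: 1 + 1 + 1 + 1 + 1 + 1 = 6.

1, 1, 1, 1, 1, 1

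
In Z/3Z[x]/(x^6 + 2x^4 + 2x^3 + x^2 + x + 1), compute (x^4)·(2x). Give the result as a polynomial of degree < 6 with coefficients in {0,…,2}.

Multiply in Z/3Z[x]: (x^4)·(2x) = 2x^5.
Reduced: 2x^5.

2x^5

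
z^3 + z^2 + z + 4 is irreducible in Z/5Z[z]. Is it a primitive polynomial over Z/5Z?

Write f(z) = z^3 + z^2 + z + 4.
|GF(5^3)^×| = 5^3 − 1 = 124. Prime factorization: 124 = 2^2·31.
f is primitive ⇔ z has order 124 in GF(5)[z]/(f), i.e. z^(124/q) ≠ 1 for each prime q | 124.
z^(62) mod f = 1
z^(4) mod f = 2z + 4.
Since z^(62) = 1, the order of z divides 62 < 124; not primitive.

No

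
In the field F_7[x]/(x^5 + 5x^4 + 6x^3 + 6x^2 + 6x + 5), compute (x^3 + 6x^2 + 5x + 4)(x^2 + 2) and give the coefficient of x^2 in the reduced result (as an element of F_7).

Multiply in F_7[x]: (x^3 + 6x^2 + 5x + 4)·(x^2 + 2) = x^5 + 6x^4 + 2x^2 + 3x + 1.
Reduce using x^5 ≡ 2x^4 + x^3 + x^2 + x + 2 (mod x^5 + 5x^4 + 6x^3 + 6x^2 + 6x + 5).
Reduced: x^4 + x^3 + 3x^2 + 4x + 3.

3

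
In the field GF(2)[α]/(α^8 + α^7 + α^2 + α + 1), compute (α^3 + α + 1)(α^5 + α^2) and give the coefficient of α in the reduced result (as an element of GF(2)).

Multiply in GF(2)[α]: (α^3 + α + 1)·(α^5 + α^2) = α^8 + α^6 + α^3 + α^2.
Reduce using α^8 ≡ α^7 + α^2 + α + 1 (mod α^8 + α^7 + α^2 + α + 1).
Reduced: α^7 + α^6 + α^3 + α + 1.

1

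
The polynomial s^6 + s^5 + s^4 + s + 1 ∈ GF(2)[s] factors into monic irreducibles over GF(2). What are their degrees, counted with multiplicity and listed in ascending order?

Write g(s) = s^6 + s^5 + s^4 + s + 1.
Roots in GF(2): g(0) = 1; g(1) = 1.
Complete factorization: g(s) = (s^6 + s^5 + s^4 + s + 1).
Factor degrees with multiplicity: 6 = 6.

6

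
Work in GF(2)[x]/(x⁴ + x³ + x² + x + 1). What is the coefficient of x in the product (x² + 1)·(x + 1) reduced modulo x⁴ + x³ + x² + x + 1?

1

Multiply in GF(2)[x]: (x² + 1)·(x + 1) = x³ + x² + x + 1.
Reduced: x³ + x² + x + 1.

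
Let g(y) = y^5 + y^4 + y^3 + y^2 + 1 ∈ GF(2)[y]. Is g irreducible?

Yes

Check for roots in GF(2): g(0) = 1; g(1) = 1.
No roots, so no linear factors.
Monic irreducibles of degree 2 over GF(2): y^2 + y + 1.
None of them divide g (all give nonzero remainder).
No irreducible factor of degree ≤ 2 exists, so g is irreducible over GF(2).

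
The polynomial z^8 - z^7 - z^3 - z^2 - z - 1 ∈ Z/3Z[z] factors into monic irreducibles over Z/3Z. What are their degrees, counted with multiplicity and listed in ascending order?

Write h(z) = z^8 - z^7 - z^3 - z^2 - z - 1.
Roots in Z/3Z: h(0) = 2; h(1) = 2; h(2) = 2.
Complete factorization: h(z) = (z^8 - z^7 - z^3 - z^2 - z - 1).
Factor degrees with multiplicity: 8 = 8.

8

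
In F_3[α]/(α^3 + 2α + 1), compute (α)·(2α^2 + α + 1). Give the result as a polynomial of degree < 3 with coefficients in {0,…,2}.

Multiply in F_3[α]: (α)·(2α^2 + α + 1) = 2α^3 + α^2 + α.
Reduce using α^3 ≡ α + 2 (mod α^3 + 2α + 1).
Reduced: α^2 + 1.

α^2 + 1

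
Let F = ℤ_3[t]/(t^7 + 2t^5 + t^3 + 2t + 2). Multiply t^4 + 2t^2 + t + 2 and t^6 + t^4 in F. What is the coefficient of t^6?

Multiply in ℤ_3[t]: (t^4 + 2t^2 + t + 2)·(t^6 + t^4) = t^10 + t^7 + t^6 + t^5 + 2t^4.
Reduce using t^7 ≡ t^5 + 2t^3 + t + 1 (mod t^7 + 2t^5 + t^3 + 2t + 2).
Reduced: t^6 + 2t^5 + 2t^4 + t^2 + 2t + 1.

1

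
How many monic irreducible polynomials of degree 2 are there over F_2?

Gauss's count: N_{2}(2) = (1/2) Σ_{d|2} μ(2/d)·2^d.
Divisors of 2: 1, 2; μ(2/d) for each: -1, 1.
Σ = − 2^1 + 2^2 = 2.
N = 2/2 = 1.

1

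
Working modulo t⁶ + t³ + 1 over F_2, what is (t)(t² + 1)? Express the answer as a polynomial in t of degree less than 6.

t^3 + t

Multiply in F_2[t]: (t)·(t² + 1) = t³ + t.
Reduced: t³ + t.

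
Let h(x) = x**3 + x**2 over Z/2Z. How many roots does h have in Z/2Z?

Evaluate at each of the 2 elements of Z/2Z:
h(0) = 0 → root; h(1) = 0 → root.
Roots: {0, 1}.

2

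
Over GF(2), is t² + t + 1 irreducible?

Write h(t) = t² + t + 1.
Check for roots in GF(2): h(0) = 1; h(1) = 1.
No roots. A degree-2 polynomial over a field with no linear factor is irreducible.

Yes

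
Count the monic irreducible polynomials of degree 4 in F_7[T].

588

The number of monic irreducibles of degree 4 over GF(7) is (1/4)·Σ_{d∣4} μ(4/d) 7^d.
Divisors of 4: 1, 2, 4; μ(4/d) for each: 0, -1, 1.
Σ = − 7^2 + 7^4 = 2352.
N = 2352/4 = 588.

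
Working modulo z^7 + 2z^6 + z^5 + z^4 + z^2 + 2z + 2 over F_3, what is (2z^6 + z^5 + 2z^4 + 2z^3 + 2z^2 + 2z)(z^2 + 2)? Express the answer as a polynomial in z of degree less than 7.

Multiply in F_3[z]: (2z^6 + z^5 + 2z^4 + 2z^3 + 2z^2 + 2z)·(z^2 + 2) = 2z^8 + z^7 + z^5 + z^2 + z.
Reduce using z^7 ≡ z^6 + 2z^5 + 2z^4 + 2z^2 + z + 1 (mod z^7 + 2z^6 + z^5 + z^4 + z^2 + 2z + 2).
Reduced: z^6 + 2z^5 + z^3.

z^6 + 2z^5 + z^3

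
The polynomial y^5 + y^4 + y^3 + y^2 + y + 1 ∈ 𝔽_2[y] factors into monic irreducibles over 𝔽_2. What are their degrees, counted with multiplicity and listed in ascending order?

Write g(y) = y^5 + y^4 + y^3 + y^2 + y + 1.
Roots in 𝔽_2: g(0) = 1; g(1) = 0 → root.
Linear factors from roots: (y + 1).
Complete factorization: g(y) = (y + 1)·(y^2 + y + 1)^2.
Factor degrees with multiplicity: 1 + 2 + 2 = 5.

1, 2, 2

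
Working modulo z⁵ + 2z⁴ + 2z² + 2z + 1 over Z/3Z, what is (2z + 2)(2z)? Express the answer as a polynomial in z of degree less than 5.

Multiply in Z/3Z[z]: (2z + 2)·(2z) = z² + z.
Reduced: z² + z.

z^2 + z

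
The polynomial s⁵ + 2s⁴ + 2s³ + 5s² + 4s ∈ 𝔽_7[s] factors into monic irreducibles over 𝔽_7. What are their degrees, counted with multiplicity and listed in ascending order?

Write g(s) = s⁵ + 2s⁴ + 2s³ + 5s² + 4s.
Linear factors from roots: (s), (s + 6), (s + 1).
Complete factorization: g(s) = (s)·(s + 1)·(s + 6)·(s² + 2s + 3).
Factor degrees with multiplicity: 1 + 1 + 1 + 2 = 5.

1, 1, 1, 2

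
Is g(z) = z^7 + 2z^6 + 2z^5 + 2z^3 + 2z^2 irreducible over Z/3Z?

Check for roots in Z/3Z: g(0) = 0 → root; g(1) = 0 → root; g(2) = 2.
g(0) = 0, so (z) divides g(z); g is reducible.

No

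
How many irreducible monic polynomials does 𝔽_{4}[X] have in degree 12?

1397740

By the necklace-counting formula, N_4(12) = (1/12) Σ_{d|12} μ(12/d)·4^d.
Divisors of 12: 1, 2, 3, 4, 6, 12; μ(12/d) for each: 0, 1, 0, -1, -1, 1.
Σ = 4^2 − 4^4 − 4^6 + 4^12 = 16772880.
N = 16772880/12 = 1397740.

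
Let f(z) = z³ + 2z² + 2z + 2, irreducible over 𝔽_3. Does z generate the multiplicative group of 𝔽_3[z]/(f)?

|GF(3^3)^×| = 3^3 − 1 = 26. Prime factorization: 26 = 2·13.
f is primitive ⇔ z has order 26 in GF(3)[z]/(f), i.e. z^(26/q) ≠ 1 for each prime q | 26.
z^(13) mod f = 1
z^(2) mod f = z².
Since z^(13) = 1, the order of z divides 13 < 26; not primitive.

No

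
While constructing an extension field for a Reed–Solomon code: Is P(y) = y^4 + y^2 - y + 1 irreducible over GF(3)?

Check for roots in GF(3): P(0) = 1; P(1) = 2; P(2) = 1.
No roots, so no linear factors.
Monic irreducibles of degree 2 over GF(3): y^2 + 1, y^2 + y - 1, y^2 - y - 1.
None of them divide P (all give nonzero remainder).
No irreducible factor of degree ≤ 2 exists, so P is irreducible over GF(3).

Yes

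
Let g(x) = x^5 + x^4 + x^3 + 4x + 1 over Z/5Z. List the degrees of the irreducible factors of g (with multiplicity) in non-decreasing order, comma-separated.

1, 2, 2

Roots in Z/5Z: g(0) = 1; g(1) = 3; g(2) = 0 → root; g(3) = 4; g(4) = 1.
Linear factors from roots: (x + 3).
Complete factorization: g(x) = (x + 3)·(x^2 + 3)·(x^2 + 3x + 4).
Factor degrees with multiplicity: 1 + 2 + 2 = 5.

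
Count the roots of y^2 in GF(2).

1

Write h(y) = y^2.
Evaluate at each of the 2 elements of GF(2):
h(0) = 0 → root; h(1) = 1.
Roots: {0}.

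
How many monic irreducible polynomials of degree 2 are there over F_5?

By the necklace-counting formula, N_5(2) = (1/2) Σ_{d|2} μ(2/d)·5^d.
Divisors of 2: 1, 2; μ(2/d) for each: -1, 1.
Σ = − 5^1 + 5^2 = 20.
N = 20/2 = 10.

10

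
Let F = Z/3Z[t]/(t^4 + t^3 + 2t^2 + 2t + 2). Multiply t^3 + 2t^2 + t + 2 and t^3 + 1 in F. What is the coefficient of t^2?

Multiply in Z/3Z[t]: (t^3 + 2t^2 + t + 2)·(t^3 + 1) = t^6 + 2t^5 + t^4 + 2t^2 + t + 2.
Reduce using t^4 ≡ 2t^3 + t^2 + t + 1 (mod t^4 + t^3 + 2t^2 + 2t + 2).
Reduced: t^3 + 2t^2.

2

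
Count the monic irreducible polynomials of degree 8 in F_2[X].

30

The number of monic irreducibles of degree 8 over GF(2) is (1/8)·Σ_{d∣8} μ(8/d) 2^d.
Divisors of 8: 1, 2, 4, 8; μ(8/d) for each: 0, 0, -1, 1.
Σ = − 2^4 + 2^8 = 240.
N = 240/8 = 30.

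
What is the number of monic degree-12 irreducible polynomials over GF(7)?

The number of monic irreducibles of degree 12 over GF(7) is (1/12)·Σ_{d∣12} μ(12/d) 7^d.
Divisors of 12: 1, 2, 3, 4, 6, 12; μ(12/d) for each: 0, 1, 0, -1, -1, 1.
Σ = 7^2 − 7^4 − 7^6 + 7^12 = 13841167200.
N = 13841167200/12 = 1153430600.

1153430600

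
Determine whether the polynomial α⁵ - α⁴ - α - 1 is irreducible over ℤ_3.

Write P(α) = α⁵ - α⁴ - α - 1.
Check for roots in ℤ_3: P(0) = 2; P(1) = 1; P(2) = 1.
No roots, so no linear factors.
Monic irreducibles of degree 2 over GF(3): α² + 1, α² + α - 1, α² - α - 1.
None of them divide P (all give nonzero remainder).
No irreducible factor of degree ≤ 2 exists, so P is irreducible over GF(3).

Yes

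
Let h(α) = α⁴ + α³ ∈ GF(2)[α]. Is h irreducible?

No

Check for roots in GF(2): h(0) = 0 → root; h(1) = 0 → root.
h(0) = 0, so (α) divides h(α); h is reducible.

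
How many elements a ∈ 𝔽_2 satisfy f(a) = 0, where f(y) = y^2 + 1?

Evaluate at each of the 2 elements of 𝔽_2:
f(0) = 1; f(1) = 0 → root.
Roots: {1}.

1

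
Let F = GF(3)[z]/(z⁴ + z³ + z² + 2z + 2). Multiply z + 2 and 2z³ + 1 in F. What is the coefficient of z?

0

Multiply in GF(3)[z]: (z + 2)·(2z³ + 1) = 2z⁴ + z³ + z + 2.
Reduce using z⁴ ≡ 2z³ + 2z² + z + 1 (mod z⁴ + z³ + z² + 2z + 2).
Reduced: 2z³ + z² + 1.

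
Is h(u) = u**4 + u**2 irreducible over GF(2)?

Check for roots in GF(2): h(0) = 0 → root; h(1) = 0 → root.
h(0) = 0, so (u) divides h(u); h is reducible.

No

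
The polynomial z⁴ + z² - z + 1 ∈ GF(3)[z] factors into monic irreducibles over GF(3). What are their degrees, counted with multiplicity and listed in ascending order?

Write h(z) = z⁴ + z² - z + 1.
Roots in GF(3): h(0) = 1; h(1) = 2; h(2) = 1.
Complete factorization: h(z) = (z⁴ + z² - z + 1).
Factor degrees with multiplicity: 4 = 4.

4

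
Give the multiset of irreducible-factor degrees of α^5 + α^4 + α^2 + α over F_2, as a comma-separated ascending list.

1, 1, 1, 2

Write h(α) = α^5 + α^4 + α^2 + α.
Roots in F_2: h(0) = 0 → root; h(1) = 0 → root.
Linear factors from roots: (α), (α + 1).
Complete factorization: h(α) = (α)·(α + 1)^2·(α^2 + α + 1).
Factor degrees with multiplicity: 1 + 1 + 1 + 2 = 5.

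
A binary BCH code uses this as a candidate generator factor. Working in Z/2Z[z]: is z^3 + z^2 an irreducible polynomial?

Write g(z) = z^3 + z^2.
Check for roots in Z/2Z: g(0) = 0 → root; g(1) = 0 → root.
g(0) = 0, so (z) divides g(z); g is reducible.

No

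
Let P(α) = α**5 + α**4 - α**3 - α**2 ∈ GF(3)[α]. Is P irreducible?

No

Check for roots in GF(3): P(0) = 0 → root; P(1) = 0 → root; P(2) = 0 → root.
P(0) = 0, so (α) divides P(α); P is reducible.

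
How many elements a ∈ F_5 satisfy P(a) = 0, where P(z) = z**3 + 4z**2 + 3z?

Evaluate at each of the 5 elements of F_5:
P(0) = 0 → root; P(1) = 3; P(2) = 0 → root; P(3) = 2; P(4) = 0 → root.
Roots: {0, 2, 4}.

3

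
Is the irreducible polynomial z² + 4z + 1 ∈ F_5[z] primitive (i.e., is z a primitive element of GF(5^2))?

No

Write f(z) = z² + 4z + 1.
|GF(5^2)^×| = 5^2 − 1 = 24. Prime factorization: 24 = 2^3·3.
f is primitive ⇔ z has order 24 in GF(5)[z]/(f), i.e. z^(24/q) ≠ 1 for each prime q | 24.
z^(12) mod f = 1
z^(8) mod f = z + 4.
Since z^(12) = 1, the order of z divides 12 < 24; not primitive.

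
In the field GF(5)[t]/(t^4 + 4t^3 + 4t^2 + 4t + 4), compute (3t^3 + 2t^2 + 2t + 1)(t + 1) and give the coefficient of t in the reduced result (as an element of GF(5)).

Multiply in GF(5)[t]: (3t^3 + 2t^2 + 2t + 1)·(t + 1) = 3t^4 + 4t^2 + 3t + 1.
Reduce using t^4 ≡ t^3 + t^2 + t + 1 (mod t^4 + 4t^3 + 4t^2 + 4t + 4).
Reduced: 3t^3 + 2t^2 + t + 4.

1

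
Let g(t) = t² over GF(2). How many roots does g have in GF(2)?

Evaluate at each of the 2 elements of GF(2):
g(0) = 0 → root; g(1) = 1.
Roots: {0}.

1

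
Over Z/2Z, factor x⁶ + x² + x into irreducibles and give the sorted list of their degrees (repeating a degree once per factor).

1, 2, 3

Write h(x) = x⁶ + x² + x.
Roots in Z/2Z: h(0) = 0 → root; h(1) = 1.
Linear factors from roots: (x).
Complete factorization: h(x) = (x)·(x² + x + 1)·(x³ + x² + 1).
Factor degrees with multiplicity: 1 + 2 + 3 = 6.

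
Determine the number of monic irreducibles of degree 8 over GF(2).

30

Gauss's count: N_{2}(8) = (1/8) Σ_{d|8} μ(8/d)·2^d.
Divisors of 8: 1, 2, 4, 8; μ(8/d) for each: 0, 0, -1, 1.
Σ = − 2^4 + 2^8 = 240.
N = 240/8 = 30.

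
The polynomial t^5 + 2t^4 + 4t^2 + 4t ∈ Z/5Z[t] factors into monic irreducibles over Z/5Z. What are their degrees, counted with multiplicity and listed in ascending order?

1, 2, 2

Write f(t) = t^5 + 2t^4 + 4t^2 + 4t.
Roots in Z/5Z: f(0) = 0 → root; f(1) = 1; f(2) = 3; f(3) = 3; f(4) = 1.
Linear factors from roots: (t).
Complete factorization: f(t) = (t)·(t^2 + t + 2)^2.
Factor degrees with multiplicity: 1 + 2 + 2 = 5.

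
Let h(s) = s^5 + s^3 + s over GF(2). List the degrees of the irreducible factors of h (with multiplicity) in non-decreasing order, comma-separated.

1, 2, 2

Roots in GF(2): h(0) = 0 → root; h(1) = 1.
Linear factors from roots: (s).
Complete factorization: h(s) = (s)·(s^2 + s + 1)^2.
Factor degrees with multiplicity: 1 + 2 + 2 = 5.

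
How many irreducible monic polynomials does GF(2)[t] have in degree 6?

Gauss's count: N_{2}(6) = (1/6) Σ_{d|6} μ(6/d)·2^d.
Divisors of 6: 1, 2, 3, 6; μ(6/d) for each: 1, -1, -1, 1.
Σ = 2^1 − 2^2 − 2^3 + 2^6 = 54.
N = 54/6 = 9.

9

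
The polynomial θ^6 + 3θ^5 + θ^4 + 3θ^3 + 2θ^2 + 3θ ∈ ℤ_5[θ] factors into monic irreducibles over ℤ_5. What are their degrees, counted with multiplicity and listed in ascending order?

1, 1, 4

Write h(θ) = θ^6 + 3θ^5 + θ^4 + 3θ^3 + 2θ^2 + 3θ.
Roots in ℤ_5: h(0) = 0 → root; h(1) = 3; h(2) = 4; h(3) = 2; h(4) = 0 → root.
Linear factors from roots: (θ), (θ + 1).
Complete factorization: h(θ) = (θ)·(θ + 1)·(θ^4 + 2θ^3 + 4θ^2 + 4θ + 3).
Factor degrees with multiplicity: 1 + 1 + 4 = 6.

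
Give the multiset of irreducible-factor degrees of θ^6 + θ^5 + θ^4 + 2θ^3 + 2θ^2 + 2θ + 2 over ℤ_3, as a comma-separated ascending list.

Write h(θ) = θ^6 + θ^5 + θ^4 + 2θ^3 + 2θ^2 + 2θ + 2.
Roots in ℤ_3: h(0) = 2; h(1) = 2; h(2) = 1.
Complete factorization: h(θ) = (θ^6 + θ^5 + θ^4 + 2θ^3 + 2θ^2 + 2θ + 2).
Factor degrees with multiplicity: 6 = 6.

6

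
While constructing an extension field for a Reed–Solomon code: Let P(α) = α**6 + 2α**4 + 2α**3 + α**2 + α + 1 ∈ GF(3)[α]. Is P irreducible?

Check for roots in GF(3): P(0) = 1; P(1) = 2; P(2) = 2.
No roots, so no linear factors.
Monic irreducibles of degree 2 over GF(3): α**2 + 1, α**2 + α + 2, α**2 + 2α + 2.
None of them divide P (all give nonzero remainder).
Degree-3 irreducible divisors: test the 8 monic irreducibles of degree 3 over GF(3).
None of them divide P (all give nonzero remainder).
No irreducible factor of degree ≤ 3 exists, so P is irreducible over GF(3).

Yes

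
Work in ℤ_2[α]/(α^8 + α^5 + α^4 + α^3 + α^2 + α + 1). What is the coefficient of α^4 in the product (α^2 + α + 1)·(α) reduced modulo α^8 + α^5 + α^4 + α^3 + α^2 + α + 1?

Multiply in ℤ_2[α]: (α^2 + α + 1)·(α) = α^3 + α^2 + α.
Reduced: α^3 + α^2 + α.

0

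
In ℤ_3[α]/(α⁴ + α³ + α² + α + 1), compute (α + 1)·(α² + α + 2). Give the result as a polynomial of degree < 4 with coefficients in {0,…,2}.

α^3 + 2α^2 + 2

Multiply in ℤ_3[α]: (α + 1)·(α² + α + 2) = α³ + 2α² + 2.
Reduced: α³ + 2α² + 2.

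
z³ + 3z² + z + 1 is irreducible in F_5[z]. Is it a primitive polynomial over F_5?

Write f(z) = z³ + 3z² + z + 1.
|GF(5^3)^×| = 5^3 − 1 = 124. Prime factorization: 124 = 2^2·31.
f is primitive ⇔ z has order 124 in GF(5)[z]/(f), i.e. z^(124/q) ≠ 1 for each prime q | 124.
z^(62) mod f = 1
z^(4) mod f = 3z² + 2z + 3.
Since z^(62) = 1, the order of z divides 62 < 124; not primitive.

No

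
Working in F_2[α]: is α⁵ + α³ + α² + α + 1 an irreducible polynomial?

Yes

Write f(α) = α⁵ + α³ + α² + α + 1.
Check for roots in F_2: f(0) = 1; f(1) = 1.
No roots, so no linear factors.
Monic irreducibles of degree 2 over GF(2): α² + α + 1.
None of them divide f (all give nonzero remainder).
No irreducible factor of degree ≤ 2 exists, so f is irreducible over GF(2).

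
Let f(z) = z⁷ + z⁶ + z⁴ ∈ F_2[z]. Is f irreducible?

Check for roots in F_2: f(0) = 0 → root; f(1) = 1.
f(0) = 0, so (z) divides f(z); f is reducible.

No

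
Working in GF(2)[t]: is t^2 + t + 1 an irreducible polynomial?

Write m(t) = t^2 + t + 1.
Check for roots in GF(2): m(0) = 1; m(1) = 1.
No roots. A degree-2 polynomial over a field with no linear factor is irreducible.

Yes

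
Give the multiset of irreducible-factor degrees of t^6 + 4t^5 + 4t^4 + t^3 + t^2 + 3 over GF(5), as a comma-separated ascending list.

Write h(t) = t^6 + 4t^5 + 4t^4 + t^3 + t^2 + 3.
Roots in GF(5): h(0) = 3; h(1) = 4; h(2) = 1; h(3) = 4; h(4) = 4.
Complete factorization: h(t) = (t^6 + 4t^5 + 4t^4 + t^3 + t^2 + 3).
Factor degrees with multiplicity: 6 = 6.

6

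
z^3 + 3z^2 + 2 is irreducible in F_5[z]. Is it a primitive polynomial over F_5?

Yes

Write f(z) = z^3 + 3z^2 + 2.
|GF(5^3)^×| = 5^3 − 1 = 124. Prime factorization: 124 = 2^2·31.
f is primitive ⇔ z has order 124 in GF(5)[z]/(f), i.e. z^(124/q) ≠ 1 for each prime q | 124.
z^(62) mod f = 4.
z^(4) mod f = 4z^2 + 3z + 1.
None equal 1, so z has full order 124; f is primitive.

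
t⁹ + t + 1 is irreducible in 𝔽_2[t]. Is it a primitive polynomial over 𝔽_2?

No

Write f(t) = t⁹ + t + 1.
|GF(2^9)^×| = 2^9 − 1 = 511. Prime factorization: 511 = 7·73.
f is primitive ⇔ t has order 511 in GF(2)[t]/(f), i.e. t^(511/q) ≠ 1 for each prime q | 511.
t^(73) mod f = 1
t^(7) mod f = t⁷.
Since t^(73) = 1, the order of t divides 73 < 511; not primitive.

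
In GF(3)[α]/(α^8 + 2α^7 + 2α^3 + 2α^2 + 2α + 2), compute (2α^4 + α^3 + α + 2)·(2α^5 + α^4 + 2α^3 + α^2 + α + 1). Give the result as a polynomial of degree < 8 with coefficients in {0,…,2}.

α^7 + 2α^5 + 2α^4 + 1

Multiply in GF(3)[α]: (2α^4 + α^3 + α + 2)·(2α^5 + α^4 + 2α^3 + α^2 + α + 1) = α^9 + α^8 + 2α^7 + 2α^5 + α^4 + 2.
Reduce using α^8 ≡ α^7 + α^3 + α^2 + α + 1 (mod α^8 + 2α^7 + 2α^3 + 2α^2 + 2α + 2).
Reduced: α^7 + 2α^5 + 2α^4 + 1.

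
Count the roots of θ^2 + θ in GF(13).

Write f(θ) = θ^2 + θ.
Evaluate at each of the 13 elements of GF(13):
f(0) = 0 → root; f(1) = 2; f(2) = 6; f(3) = 12; f(4) = 7; f(5) = 4; f(6) = 3; f(7) = 4; f(8) = 7; f(9) = 12; f(10) = 6; f(11) = 2; f(12) = 0 → root.
Roots: {0, 12}.

2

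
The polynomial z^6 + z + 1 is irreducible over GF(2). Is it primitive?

Yes

Write f(z) = z^6 + z + 1.
|GF(2^6)^×| = 2^6 − 1 = 63. Prime factorization: 63 = 3^2·7.
f is primitive ⇔ z has order 63 in GF(2)[z]/(f), i.e. z^(63/q) ≠ 1 for each prime q | 63.
z^(21) mod f = z^5 + z^4 + z^3 + z + 1.
z^(9) mod f = z^4 + z^3.
None equal 1, so z has full order 63; f is primitive.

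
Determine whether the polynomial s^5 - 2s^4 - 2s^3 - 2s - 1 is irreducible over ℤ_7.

No

Write g(s) = s^5 - 2s^4 - 2s^3 - 2s - 1.
Check for roots in ℤ_7: g(0) = 6; g(1) = 1; g(2) = 0 → root; g(3) = 6; g(4) = 4; g(5) = 4; g(6) = 0 → root.
g(2) = 0, so (s − 2) divides g(s); g is reducible.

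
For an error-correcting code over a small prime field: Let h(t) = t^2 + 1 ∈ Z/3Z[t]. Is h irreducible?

Check for roots in Z/3Z: h(0) = 1; h(1) = 2; h(2) = 2.
No roots. A degree-2 polynomial over a field with no linear factor is irreducible.

Yes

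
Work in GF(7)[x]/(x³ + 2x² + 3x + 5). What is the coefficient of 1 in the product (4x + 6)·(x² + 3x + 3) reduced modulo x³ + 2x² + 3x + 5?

5

Multiply in GF(7)[x]: (4x + 6)·(x² + 3x + 3) = 4x³ + 4x² + 2x + 4.
Reduce using x³ ≡ 5x² + 4x + 2 (mod x³ + 2x² + 3x + 5).
Reduced: 3x² + 4x + 5.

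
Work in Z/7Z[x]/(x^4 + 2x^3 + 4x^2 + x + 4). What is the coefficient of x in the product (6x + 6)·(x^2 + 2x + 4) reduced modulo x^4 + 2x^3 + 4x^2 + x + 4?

Multiply in Z/7Z[x]: (6x + 6)·(x^2 + 2x + 4) = 6x^3 + 4x^2 + x + 3.
Reduced: 6x^3 + 4x^2 + x + 3.

1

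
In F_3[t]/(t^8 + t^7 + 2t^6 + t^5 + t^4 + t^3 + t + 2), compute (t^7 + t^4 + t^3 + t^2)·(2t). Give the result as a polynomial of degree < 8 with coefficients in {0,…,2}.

t^7 + 2t^6 + t + 2

Multiply in F_3[t]: (t^7 + t^4 + t^3 + t^2)·(2t) = 2t^8 + 2t^5 + 2t^4 + 2t^3.
Reduce using t^8 ≡ 2t^7 + t^6 + 2t^5 + 2t^4 + 2t^3 + 2t + 1 (mod t^8 + t^7 + 2t^6 + t^5 + t^4 + t^3 + t + 2).
Reduced: t^7 + 2t^6 + t + 2.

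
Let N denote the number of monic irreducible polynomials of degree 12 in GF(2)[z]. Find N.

335

Gauss's count: N_{2}(12) = (1/12) Σ_{d|12} μ(12/d)·2^d.
Divisors of 12: 1, 2, 3, 4, 6, 12; μ(12/d) for each: 0, 1, 0, -1, -1, 1.
Σ = 2^2 − 2^4 − 2^6 + 2^12 = 4020.
N = 4020/12 = 335.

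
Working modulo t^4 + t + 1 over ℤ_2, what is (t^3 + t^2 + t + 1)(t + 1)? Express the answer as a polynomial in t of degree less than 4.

Multiply in ℤ_2[t]: (t^3 + t^2 + t + 1)·(t + 1) = t^4 + 1.
Reduce using t^4 ≡ t + 1 (mod t^4 + t + 1).
Reduced: t.

t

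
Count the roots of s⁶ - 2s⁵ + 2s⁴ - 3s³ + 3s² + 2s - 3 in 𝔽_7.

Write h(s) = s⁶ - 2s⁵ + 2s⁴ - 3s³ + 3s² + 2s - 3.
Evaluate at each of the 7 elements of 𝔽_7:
h(0) = 4; h(1) = 0 → root; h(2) = 0 → root; h(3) = 4; h(4) = 6; h(5) = 0 → root; h(6) = 6.
Roots: {1, 2, 5}.

3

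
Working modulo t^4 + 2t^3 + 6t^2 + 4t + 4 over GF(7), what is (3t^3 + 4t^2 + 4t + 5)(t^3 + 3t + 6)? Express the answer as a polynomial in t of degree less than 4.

2t^3 + 3t^2 + 2t + 6

Multiply in GF(7)[t]: (3t^3 + 4t^2 + 4t + 5)·(t^3 + 3t + 6) = 3t^6 + 4t^5 + 6t^4 + t^2 + 4t + 2.
Reduce using t^4 ≡ 5t^3 + t^2 + 3t + 3 (mod t^4 + 2t^3 + 6t^2 + 4t + 4).
Reduced: 2t^3 + 3t^2 + 2t + 6.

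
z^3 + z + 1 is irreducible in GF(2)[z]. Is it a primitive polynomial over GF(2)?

Yes

Write f(z) = z^3 + z + 1.
|GF(2^3)^×| = 2^3 − 1 = 7. Prime factorization: 7 = 7.
f is primitive ⇔ z has order 7 in GF(2)[z]/(f), i.e. z^(7/q) ≠ 1 for each prime q | 7.
z^(1) mod f = z.
None equal 1, so z has full order 7; f is primitive.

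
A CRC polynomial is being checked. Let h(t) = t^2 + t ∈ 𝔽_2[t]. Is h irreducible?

Check for roots in 𝔽_2: h(0) = 0 → root; h(1) = 0 → root.
h(0) = 0, so (t) divides h(t); h is reducible.

No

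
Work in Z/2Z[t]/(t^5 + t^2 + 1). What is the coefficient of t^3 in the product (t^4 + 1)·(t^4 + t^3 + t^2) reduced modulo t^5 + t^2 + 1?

Multiply in Z/2Z[t]: (t^4 + 1)·(t^4 + t^3 + t^2) = t^8 + t^7 + t^6 + t^4 + t^3 + t^2.
Reduce using t^5 ≡ t^2 + 1 (mod t^5 + t^2 + 1).
Reduced: t^3 + t^2 + t + 1.

1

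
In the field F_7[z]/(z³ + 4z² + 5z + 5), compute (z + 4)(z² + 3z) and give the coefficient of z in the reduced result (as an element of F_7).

0

Multiply in F_7[z]: (z + 4)·(z² + 3z) = z³ + 5z.
Reduce using z³ ≡ 3z² + 2z + 2 (mod z³ + 4z² + 5z + 5).
Reduced: 3z² + 2.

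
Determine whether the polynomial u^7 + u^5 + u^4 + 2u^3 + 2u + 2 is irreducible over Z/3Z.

Write g(u) = u^7 + u^5 + u^4 + 2u^3 + 2u + 2.
Check for roots in Z/3Z: g(0) = 2; g(1) = 0 → root; g(2) = 0 → root.
g(1) = 0, so (u − 1) divides g(u); g is reducible.

No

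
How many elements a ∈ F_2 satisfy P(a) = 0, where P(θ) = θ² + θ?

Evaluate at each of the 2 elements of F_2:
P(0) = 0 → root; P(1) = 0 → root.
Roots: {0, 1}.

2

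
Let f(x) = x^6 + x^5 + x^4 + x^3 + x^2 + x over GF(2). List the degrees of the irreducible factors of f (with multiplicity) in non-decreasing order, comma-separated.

Roots in GF(2): f(0) = 0 → root; f(1) = 0 → root.
Linear factors from roots: (x), (x + 1).
Complete factorization: f(x) = (x)·(x + 1)·(x^2 + x + 1)^2.
Factor degrees with multiplicity: 1 + 1 + 2 + 2 = 6.

1, 1, 2, 2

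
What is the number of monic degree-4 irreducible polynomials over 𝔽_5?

By the necklace-counting formula, N_5(4) = (1/4) Σ_{d|4} μ(4/d)·5^d.
Divisors of 4: 1, 2, 4; μ(4/d) for each: 0, -1, 1.
Σ = − 5^2 + 5^4 = 600.
N = 600/4 = 150.

150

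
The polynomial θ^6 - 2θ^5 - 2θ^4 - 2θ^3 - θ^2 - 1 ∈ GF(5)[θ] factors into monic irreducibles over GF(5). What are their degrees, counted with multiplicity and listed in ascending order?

Write h(θ) = θ^6 - 2θ^5 - 2θ^4 - 2θ^3 - θ^2 - 1.
Roots in GF(5): h(0) = 4; h(1) = 3; h(2) = 2; h(3) = 2; h(4) = 1.
Complete factorization: h(θ) = (θ^6 - 2θ^5 - 2θ^4 - 2θ^3 - θ^2 - 1).
Factor degrees with multiplicity: 6 = 6.

6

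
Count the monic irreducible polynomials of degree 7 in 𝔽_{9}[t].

x^(9^7) − x is the product of all monic irreducibles of degree dividing 7; Möbius inversion gives N = (1/7) Σ μ(7/d)·9^d.
Divisors of 7: 1, 7; μ(7/d) for each: -1, 1.
Σ = − 9^1 + 9^7 = 4782960.
N = 4782960/7 = 683280.

683280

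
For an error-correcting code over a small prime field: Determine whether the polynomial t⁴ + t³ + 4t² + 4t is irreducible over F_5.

Write m(t) = t⁴ + t³ + 4t² + 4t.
Check for roots in F_5: m(0) = 0 → root; m(1) = 0 → root; m(2) = 3; m(3) = 1; m(4) = 0 → root.
m(0) = 0, so (t) divides m(t); m is reducible.

No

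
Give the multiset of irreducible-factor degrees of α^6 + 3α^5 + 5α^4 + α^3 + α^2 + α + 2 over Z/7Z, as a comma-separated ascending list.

Write g(α) = α^6 + 3α^5 + 5α^4 + α^3 + α^2 + α + 2.
Linear factors from roots: (α + 6), (α + 4).
Complete factorization: g(α) = (α + 4)·(α + 6)·(α^2 + α + 4)·(α^2 + 6α + 6).
Factor degrees with multiplicity: 1 + 1 + 2 + 2 = 6.

1, 1, 2, 2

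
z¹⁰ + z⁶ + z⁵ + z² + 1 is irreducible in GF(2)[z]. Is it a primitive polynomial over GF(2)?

Yes

Write f(z) = z¹⁰ + z⁶ + z⁵ + z² + 1.
|GF(2^10)^×| = 2^10 − 1 = 1023. Prime factorization: 1023 = 3·11·31.
f is primitive ⇔ z has order 1023 in GF(2)[z]/(f), i.e. z^(1023/q) ≠ 1 for each prime q | 1023.
z^(341) mod f = z⁹ + z⁸ + z⁷ + z⁶ + z + 1.
z^(93) mod f = z⁹ + z⁸ + z⁴ + z³.
z^(33) mod f = z⁹ + z⁷ + z⁵ + z³.
None equal 1, so z has full order 1023; f is primitive.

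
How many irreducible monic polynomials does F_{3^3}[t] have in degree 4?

132678

By the necklace-counting formula, N_27(4) = (1/4) Σ_{d|4} μ(4/d)·27^d.
Divisors of 4: 1, 2, 4; μ(4/d) for each: 0, -1, 1.
Σ = − 27^2 + 27^4 = 530712.
N = 530712/4 = 132678.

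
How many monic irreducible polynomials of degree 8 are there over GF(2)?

The number of monic irreducibles of degree 8 over GF(2) is (1/8)·Σ_{d∣8} μ(8/d) 2^d.
Divisors of 8: 1, 2, 4, 8; μ(8/d) for each: 0, 0, -1, 1.
Σ = − 2^4 + 2^8 = 240.
N = 240/8 = 30.

30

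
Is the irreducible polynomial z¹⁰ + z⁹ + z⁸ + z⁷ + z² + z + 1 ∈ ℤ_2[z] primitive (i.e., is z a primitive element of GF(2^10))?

No

Write f(z) = z¹⁰ + z⁹ + z⁸ + z⁷ + z² + z + 1.
|GF(2^10)^×| = 2^10 − 1 = 1023. Prime factorization: 1023 = 3·11·31.
f is primitive ⇔ z has order 1023 in GF(2)[z]/(f), i.e. z^(1023/q) ≠ 1 for each prime q | 1023.
z^(341) mod f = 1
z^(93) mod f = z⁸ + 1.
z^(33) mod f = z⁹ + z⁷ + 1.
Since z^(341) = 1, the order of z divides 341 < 1023; not primitive.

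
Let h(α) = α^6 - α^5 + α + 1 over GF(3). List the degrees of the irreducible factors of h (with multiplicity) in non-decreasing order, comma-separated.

Roots in GF(3): h(0) = 1; h(1) = 2; h(2) = 2.
Complete factorization: h(α) = (α^2 + 1)·(α^2 + α - 1)^2.
Factor degrees with multiplicity: 2 + 2 + 2 = 6.

2, 2, 2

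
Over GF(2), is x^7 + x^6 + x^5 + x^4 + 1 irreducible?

Yes

Write g(x) = x^7 + x^6 + x^5 + x^4 + 1.
Check for roots in GF(2): g(0) = 1; g(1) = 1.
No roots, so no linear factors.
Monic irreducibles of degree 2 over GF(2): x^2 + x + 1.
None of them divide g (all give nonzero remainder).
Monic irreducibles of degree 3 over GF(2): x^3 + x + 1, x^3 + x^2 + 1.
None of them divide g (all give nonzero remainder).
No irreducible factor of degree ≤ 3 exists, so g is irreducible over GF(2).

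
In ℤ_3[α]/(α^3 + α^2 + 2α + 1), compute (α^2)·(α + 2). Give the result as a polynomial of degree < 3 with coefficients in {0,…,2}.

Multiply in ℤ_3[α]: (α^2)·(α + 2) = α^3 + 2α^2.
Reduce using α^3 ≡ 2α^2 + α + 2 (mod α^3 + α^2 + 2α + 1).
Reduced: α^2 + α + 2.

α^2 + α + 2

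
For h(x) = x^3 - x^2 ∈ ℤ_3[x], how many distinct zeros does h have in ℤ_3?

2

Evaluate at each of the 3 elements of ℤ_3:
h(0) = 0 → root; h(1) = 0 → root; h(2) = 1.
Roots: {0, 1}.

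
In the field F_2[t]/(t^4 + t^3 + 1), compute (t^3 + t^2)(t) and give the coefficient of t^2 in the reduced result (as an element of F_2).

Multiply in F_2[t]: (t^3 + t^2)·(t) = t^4 + t^3.
Reduce using t^4 ≡ t^3 + 1 (mod t^4 + t^3 + 1).
Reduced: 1.

0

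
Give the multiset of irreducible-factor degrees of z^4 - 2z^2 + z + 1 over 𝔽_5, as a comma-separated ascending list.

4

Write g(z) = z^4 - 2z^2 + z + 1.
Roots in 𝔽_5: g(0) = 1; g(1) = 1; g(2) = 1; g(3) = 2; g(4) = 4.
Complete factorization: g(z) = (z^4 - 2z^2 + z + 1).
Factor degrees with multiplicity: 4 = 4.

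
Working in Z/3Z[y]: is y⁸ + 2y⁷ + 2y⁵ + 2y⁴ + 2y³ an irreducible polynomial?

Write h(y) = y⁸ + 2y⁷ + 2y⁵ + 2y⁴ + 2y³.
Check for roots in Z/3Z: h(0) = 0 → root; h(1) = 0 → root; h(2) = 0 → root.
h(0) = 0, so (y) divides h(y); h is reducible.

No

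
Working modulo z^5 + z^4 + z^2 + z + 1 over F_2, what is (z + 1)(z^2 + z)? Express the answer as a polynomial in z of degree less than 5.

Multiply in F_2[z]: (z + 1)·(z^2 + z) = z^3 + z.
Reduced: z^3 + z.

z^3 + z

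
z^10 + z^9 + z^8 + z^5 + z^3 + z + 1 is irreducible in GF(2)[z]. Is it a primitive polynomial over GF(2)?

No

Write f(z) = z^10 + z^9 + z^8 + z^5 + z^3 + z + 1.
|GF(2^10)^×| = 2^10 − 1 = 1023. Prime factorization: 1023 = 3·11·31.
f is primitive ⇔ z has order 1023 in GF(2)[z]/(f), i.e. z^(1023/q) ≠ 1 for each prime q | 1023.
z^(341) mod f = z^9 + z^7 + z^6 + z^3 + z^2.
z^(93) mod f = 1
z^(33) mod f = z^9 + z^6 + z^3 + 1.
Since z^(93) = 1, the order of z divides 93 < 1023; not primitive.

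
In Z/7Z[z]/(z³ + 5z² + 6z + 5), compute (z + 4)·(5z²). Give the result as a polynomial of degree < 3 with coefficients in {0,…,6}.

Multiply in Z/7Z[z]: (z + 4)·(5z²) = 5z³ + 6z².
Reduce using z³ ≡ 2z² + z + 2 (mod z³ + 5z² + 6z + 5).
Reduced: 2z² + 5z + 3.

2z^2 + 5z + 3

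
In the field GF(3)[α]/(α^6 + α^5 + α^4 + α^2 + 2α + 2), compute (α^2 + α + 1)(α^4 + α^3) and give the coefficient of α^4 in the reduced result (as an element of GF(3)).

1

Multiply in GF(3)[α]: (α^2 + α + 1)·(α^4 + α^3) = α^6 + 2α^5 + 2α^4 + α^3.
Reduce using α^6 ≡ 2α^5 + 2α^4 + 2α^2 + α + 1 (mod α^6 + α^5 + α^4 + α^2 + 2α + 2).
Reduced: α^5 + α^4 + α^3 + 2α^2 + α + 1.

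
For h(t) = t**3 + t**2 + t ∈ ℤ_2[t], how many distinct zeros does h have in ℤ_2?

1

Evaluate at each of the 2 elements of ℤ_2:
h(0) = 0 → root; h(1) = 1.
Roots: {0}.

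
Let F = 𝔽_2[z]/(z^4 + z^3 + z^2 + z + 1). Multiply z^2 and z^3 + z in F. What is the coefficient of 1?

Multiply in 𝔽_2[z]: (z^2)·(z^3 + z) = z^5 + z^3.
Reduce using z^4 ≡ z^3 + z^2 + z + 1 (mod z^4 + z^3 + z^2 + z + 1).
Reduced: z^3 + 1.

1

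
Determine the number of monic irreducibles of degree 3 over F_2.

x^(2^3) − x is the product of all monic irreducibles of degree dividing 3; Möbius inversion gives N = (1/3) Σ μ(3/d)·2^d.
Divisors of 3: 1, 3; μ(3/d) for each: -1, 1.
Σ = − 2^1 + 2^3 = 6.
N = 6/3 = 2.

2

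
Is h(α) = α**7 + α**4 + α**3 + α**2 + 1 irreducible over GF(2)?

Yes

Check for roots in GF(2): h(0) = 1; h(1) = 1.
No roots, so no linear factors.
Monic irreducibles of degree 2 over GF(2): α**2 + α + 1.
None of them divide h (all give nonzero remainder).
Monic irreducibles of degree 3 over GF(2): α**3 + α + 1, α**3 + α**2 + 1.
None of them divide h (all give nonzero remainder).
No irreducible factor of degree ≤ 3 exists, so h is irreducible over GF(2).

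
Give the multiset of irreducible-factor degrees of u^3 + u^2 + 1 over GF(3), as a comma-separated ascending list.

Write g(u) = u^3 + u^2 + 1.
Roots in GF(3): g(0) = 1; g(1) = 0 → root; g(2) = 1.
Linear factors from roots: (u + 2).
Complete factorization: g(u) = (u + 2)·(u^2 + 2u + 2).
Factor degrees with multiplicity: 1 + 2 = 3.

1, 2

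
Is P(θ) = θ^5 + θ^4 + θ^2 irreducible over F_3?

Check for roots in F_3: P(0) = 0 → root; P(1) = 0 → root; P(2) = 1.
P(0) = 0, so (θ) divides P(θ); P is reducible.

No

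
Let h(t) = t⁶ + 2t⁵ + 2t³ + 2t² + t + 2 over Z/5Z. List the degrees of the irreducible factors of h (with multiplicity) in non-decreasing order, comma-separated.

Roots in Z/5Z: h(0) = 2; h(1) = 0 → root; h(2) = 1; h(3) = 2; h(4) = 0 → root.
Linear factors from roots: (t - 1), (t + 1).
Complete factorization: h(t) = (t + 1)·(t - 1)·(t² + 2)·(t² + 2t - 1).
Factor degrees with multiplicity: 1 + 1 + 2 + 2 = 6.

1, 1, 2, 2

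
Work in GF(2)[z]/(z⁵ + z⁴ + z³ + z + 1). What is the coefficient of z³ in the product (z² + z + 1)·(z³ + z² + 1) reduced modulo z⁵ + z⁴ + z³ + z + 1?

1

Multiply in GF(2)[z]: (z² + z + 1)·(z³ + z² + 1) = z⁵ + z + 1.
Reduce using z⁵ ≡ z⁴ + z³ + z + 1 (mod z⁵ + z⁴ + z³ + z + 1).
Reduced: z⁴ + z³.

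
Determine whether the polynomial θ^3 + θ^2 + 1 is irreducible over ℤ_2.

Write h(θ) = θ^3 + θ^2 + 1.
Check for roots in ℤ_2: h(0) = 1; h(1) = 1.
No roots. A degree-3 polynomial over a field with no linear factor is irreducible.

Yes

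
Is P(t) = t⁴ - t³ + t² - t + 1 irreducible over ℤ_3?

Yes

Check for roots in ℤ_3: P(0) = 1; P(1) = 1; P(2) = 2.
No roots, so no linear factors.
Monic irreducibles of degree 2 over GF(3): t² + 1, t² + t - 1, t² - t - 1.
None of them divide P (all give nonzero remainder).
No irreducible factor of degree ≤ 2 exists, so P is irreducible over GF(3).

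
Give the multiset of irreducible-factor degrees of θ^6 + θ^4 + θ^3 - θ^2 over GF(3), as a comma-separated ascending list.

1, 1, 1, 3

Write h(θ) = θ^6 + θ^4 + θ^3 - θ^2.
Roots in GF(3): h(0) = 0 → root; h(1) = 2; h(2) = 0 → root.
Linear factors from roots: (θ), (θ + 1).
Complete factorization: h(θ) = (θ + 1)·(θ)^2·(θ^3 - θ^2 - θ - 1).
Factor degrees with multiplicity: 1 + 1 + 1 + 3 = 6.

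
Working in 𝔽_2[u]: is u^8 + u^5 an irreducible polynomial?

Write P(u) = u^8 + u^5.
Check for roots in 𝔽_2: P(0) = 0 → root; P(1) = 0 → root.
P(0) = 0, so (u) divides P(u); P is reducible.

No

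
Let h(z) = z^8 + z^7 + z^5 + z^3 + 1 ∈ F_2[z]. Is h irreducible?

Check for roots in F_2: h(0) = 1; h(1) = 1.
No roots, so no linear factors.
Monic irreducibles of degree 2 over GF(2): z^2 + z + 1.
None of them divide h (all give nonzero remainder).
Monic irreducibles of degree 3 over GF(2): z^3 + z + 1, z^3 + z^2 + 1.
None of them divide h (all give nonzero remainder).
Monic irreducibles of degree 4 over GF(2): z^4 + z + 1, z^4 + z^3 + 1, z^4 + z^3 + z^2 + z + 1.
None of them divide h (all give nonzero remainder).
No irreducible factor of degree ≤ 4 exists, so h is irreducible over GF(2).

Yes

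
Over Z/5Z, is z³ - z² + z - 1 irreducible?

Write P(z) = z³ - z² + z - 1.
Check for roots in Z/5Z: P(0) = 4; P(1) = 0 → root; P(2) = 0 → root; P(3) = 0 → root; P(4) = 1.
P(1) = 0, so (z − 1) divides P(z); P is reducible.

No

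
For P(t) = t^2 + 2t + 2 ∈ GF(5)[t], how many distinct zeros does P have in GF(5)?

Evaluate at each of the 5 elements of GF(5):
P(0) = 2; P(1) = 0 → root; P(2) = 0 → root; P(3) = 2; P(4) = 1.
Roots: {1, 2}.

2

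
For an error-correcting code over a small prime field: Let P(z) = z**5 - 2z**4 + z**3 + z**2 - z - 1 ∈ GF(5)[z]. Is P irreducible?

Yes

Check for roots in GF(5): P(0) = 4; P(1) = 4; P(2) = 4; P(3) = 3; P(4) = 2.
No roots, so no linear factors.
Degree-2 irreducible divisors: test the 10 monic irreducibles of degree 2 over GF(5).
None of them divide P (all give nonzero remainder).
No irreducible factor of degree ≤ 2 exists, so P is irreducible over GF(5).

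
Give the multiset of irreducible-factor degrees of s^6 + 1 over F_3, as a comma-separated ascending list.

Write g(s) = s^6 + 1.
Roots in F_3: g(0) = 1; g(1) = 2; g(2) = 2.
Complete factorization: g(s) = (s^2 + 1)^3.
Factor degrees with multiplicity: 2 + 2 + 2 = 6.

2, 2, 2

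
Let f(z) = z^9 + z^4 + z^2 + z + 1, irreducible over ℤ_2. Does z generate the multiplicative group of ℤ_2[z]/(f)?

No

|GF(2^9)^×| = 2^9 − 1 = 511. Prime factorization: 511 = 7·73.
f is primitive ⇔ z has order 511 in GF(2)[z]/(f), i.e. z^(511/q) ≠ 1 for each prime q | 511.
z^(73) mod f = 1
z^(7) mod f = z^7.
Since z^(73) = 1, the order of z divides 73 < 511; not primitive.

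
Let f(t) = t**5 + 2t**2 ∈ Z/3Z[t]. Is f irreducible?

Check for roots in Z/3Z: f(0) = 0 → root; f(1) = 0 → root; f(2) = 1.
f(0) = 0, so (t) divides f(t); f is reducible.

No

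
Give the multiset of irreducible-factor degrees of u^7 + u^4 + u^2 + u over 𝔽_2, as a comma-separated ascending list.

Write h(u) = u^7 + u^4 + u^2 + u.
Roots in 𝔽_2: h(0) = 0 → root; h(1) = 0 → root.
Linear factors from roots: (u), (u + 1).
Complete factorization: h(u) = (u)·(u + 1)^3·(u^3 + u^2 + 1).
Factor degrees with multiplicity: 1 + 1 + 1 + 1 + 3 = 7.

1, 1, 1, 1, 3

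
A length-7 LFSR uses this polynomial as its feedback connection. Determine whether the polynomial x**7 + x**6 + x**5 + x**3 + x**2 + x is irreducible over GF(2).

Write g(x) = x**7 + x**6 + x**5 + x**3 + x**2 + x.
Check for roots in GF(2): g(0) = 0 → root; g(1) = 0 → root.
g(0) = 0, so (x) divides g(x); g is reducible.

No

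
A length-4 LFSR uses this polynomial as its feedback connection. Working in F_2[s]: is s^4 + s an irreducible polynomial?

Write h(s) = s^4 + s.
Check for roots in F_2: h(0) = 0 → root; h(1) = 0 → root.
h(0) = 0, so (s) divides h(s); h is reducible.

No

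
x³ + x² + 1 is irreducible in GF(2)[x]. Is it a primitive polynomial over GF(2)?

Write f(x) = x³ + x² + 1.
|GF(2^3)^×| = 2^3 − 1 = 7. Prime factorization: 7 = 7.
f is primitive ⇔ x has order 7 in GF(2)[x]/(f), i.e. x^(7/q) ≠ 1 for each prime q | 7.
x^(1) mod f = x.
None equal 1, so x has full order 7; f is primitive.

Yes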